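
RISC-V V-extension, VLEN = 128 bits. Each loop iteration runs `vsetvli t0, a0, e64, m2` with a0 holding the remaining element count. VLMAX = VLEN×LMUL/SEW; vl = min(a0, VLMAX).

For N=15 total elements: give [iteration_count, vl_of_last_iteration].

lanes per group: 128·2/64 = 4
N=15: ⌈15/4⌉ = 4 iters; last vl = 15 − 3×4 = 3

[iterations, last_vl] = [4, 3]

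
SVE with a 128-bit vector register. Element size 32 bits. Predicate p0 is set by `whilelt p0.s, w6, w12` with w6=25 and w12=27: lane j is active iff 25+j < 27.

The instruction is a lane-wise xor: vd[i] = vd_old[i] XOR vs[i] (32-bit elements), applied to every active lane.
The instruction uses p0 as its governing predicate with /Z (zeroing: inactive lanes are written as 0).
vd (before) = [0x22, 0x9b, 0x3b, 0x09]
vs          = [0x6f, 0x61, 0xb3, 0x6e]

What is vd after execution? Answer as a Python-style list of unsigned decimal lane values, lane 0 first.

lane count: 128 div 32 = 4
active while 25+j < 27, i.e. j ∈ [0,2) capped at 4 ⇒ 2
  i=0: xor(0x22,0x6f) → 77
  i=1: xor(0x9b,0x61) → 250
  i=2: tail/zero → 0
  i=3: tail/zero → 0

vd = [77, 250, 0, 0]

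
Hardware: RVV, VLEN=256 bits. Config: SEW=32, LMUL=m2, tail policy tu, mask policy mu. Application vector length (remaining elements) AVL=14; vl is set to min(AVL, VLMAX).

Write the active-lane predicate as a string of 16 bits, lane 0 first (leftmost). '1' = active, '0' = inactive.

VLMAX = VLEN×LMUL/SEW = 256×2/32 = 16
AVL=14 ≤ VLMAX=16, so vl = 14
bits (lane 0 leftmost): 1111111111111100

predicate = 1111111111111100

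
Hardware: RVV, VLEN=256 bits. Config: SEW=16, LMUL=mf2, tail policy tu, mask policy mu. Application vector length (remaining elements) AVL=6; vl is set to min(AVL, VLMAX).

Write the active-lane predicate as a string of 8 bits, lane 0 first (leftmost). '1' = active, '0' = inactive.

predicate = 11111100

VLMAX = VLEN×LMUL/SEW = 256×1/2/16 = 8
AVL=6 ≤ VLMAX=8, so vl = 6
bits (lane 0 leftmost): 11111100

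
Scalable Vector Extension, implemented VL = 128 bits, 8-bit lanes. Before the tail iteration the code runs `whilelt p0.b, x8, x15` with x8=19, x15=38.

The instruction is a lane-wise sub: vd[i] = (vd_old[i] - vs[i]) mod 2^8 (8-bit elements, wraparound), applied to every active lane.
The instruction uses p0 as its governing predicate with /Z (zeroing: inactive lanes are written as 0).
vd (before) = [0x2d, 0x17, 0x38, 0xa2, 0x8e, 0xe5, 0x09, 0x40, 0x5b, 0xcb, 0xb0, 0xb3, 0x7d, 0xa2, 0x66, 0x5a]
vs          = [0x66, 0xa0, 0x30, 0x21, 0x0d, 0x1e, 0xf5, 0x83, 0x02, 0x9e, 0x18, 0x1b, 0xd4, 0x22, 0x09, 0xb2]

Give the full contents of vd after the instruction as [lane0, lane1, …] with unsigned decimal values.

register lanes = 128/8 = 16
p0[j] = (19+j < 38); true for j=0..15 → 16 lanes set
[0] sub(0x2d,0x66) = 0xc7
[1] sub(0x17,0xa0) = 0x77
[2] sub(0x38,0x30) = 0x08
[3] sub(0xa2,0x21) = 0x81
[4] sub(0x8e,0x0d) = 0x81
[5] sub(0xe5,0x1e) = 0xc7
[6] sub(0x09,0xf5) = 0x14
[7] sub(0x40,0x83) = 0xbd
[8] sub(0x5b,0x02) = 0x59
[9] sub(0xcb,0x9e) = 0x2d
[10] sub(0xb0,0x18) = 0x98
[11] sub(0xb3,0x1b) = 0x98
[12] sub(0x7d,0xd4) = 0xa9
[13] sub(0xa2,0x22) = 0x80
[14] sub(0x66,0x09) = 0x5d
[15] sub(0x5a,0xb2) = 0xa8

vd = [199, 119, 8, 129, 129, 199, 20, 189, 89, 45, 152, 152, 169, 128, 93, 168]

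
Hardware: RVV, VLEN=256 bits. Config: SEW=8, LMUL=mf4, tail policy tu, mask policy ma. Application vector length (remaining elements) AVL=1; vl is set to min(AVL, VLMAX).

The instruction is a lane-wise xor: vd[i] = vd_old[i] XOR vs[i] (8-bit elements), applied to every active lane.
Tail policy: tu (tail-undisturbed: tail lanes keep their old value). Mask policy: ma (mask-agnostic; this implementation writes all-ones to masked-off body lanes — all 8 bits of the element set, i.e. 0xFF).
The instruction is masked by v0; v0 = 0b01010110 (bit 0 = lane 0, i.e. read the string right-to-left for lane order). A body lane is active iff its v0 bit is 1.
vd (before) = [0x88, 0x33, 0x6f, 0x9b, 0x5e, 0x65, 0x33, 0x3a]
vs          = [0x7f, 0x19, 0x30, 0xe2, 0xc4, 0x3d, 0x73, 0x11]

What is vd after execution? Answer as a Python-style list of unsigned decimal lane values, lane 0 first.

lanes per group: 256·1/4/8 = 8
vl = min(AVL, VLMAX) = min(1, 8) = 1
  i=0: mask-off/ones → 255
  i=1: tail/keep → 51
  i=2: tail/keep → 111
  i=3: tail/keep → 155
  i=4: tail/keep → 94
  i=5: tail/keep → 101
  i=6: tail/keep → 51
  i=7: tail/keep → 58

vd = [255, 51, 111, 155, 94, 101, 51, 58]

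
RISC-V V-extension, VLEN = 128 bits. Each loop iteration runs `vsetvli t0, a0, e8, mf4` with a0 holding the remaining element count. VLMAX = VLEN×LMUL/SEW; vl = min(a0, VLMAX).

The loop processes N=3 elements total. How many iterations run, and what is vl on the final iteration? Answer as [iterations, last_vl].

VLMAX = VLEN×LMUL/SEW = 128×1/4/8 = 4
iterations = ceil(3/4) = 1; final-pass vl = 3

[iterations, last_vl] = [1, 3]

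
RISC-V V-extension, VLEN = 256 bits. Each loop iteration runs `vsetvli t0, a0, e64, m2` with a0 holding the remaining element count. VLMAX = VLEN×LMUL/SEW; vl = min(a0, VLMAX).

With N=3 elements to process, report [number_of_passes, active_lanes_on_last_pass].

[iterations, last_vl] = [1, 3]

VLMAX = VLEN×LMUL/SEW = 256×2/64 = 8
iterations = ceil(3/8) = 1; final-pass vl = 3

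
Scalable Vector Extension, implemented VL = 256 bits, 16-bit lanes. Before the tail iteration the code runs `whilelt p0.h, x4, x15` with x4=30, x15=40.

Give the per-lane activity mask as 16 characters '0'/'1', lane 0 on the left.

lane count: 256 div 16 = 16
active while 30+j < 40, i.e. j ∈ [0,10) capped at 16 ⇒ 10
bits (lane 0 leftmost): 1111111111000000

predicate = 1111111111000000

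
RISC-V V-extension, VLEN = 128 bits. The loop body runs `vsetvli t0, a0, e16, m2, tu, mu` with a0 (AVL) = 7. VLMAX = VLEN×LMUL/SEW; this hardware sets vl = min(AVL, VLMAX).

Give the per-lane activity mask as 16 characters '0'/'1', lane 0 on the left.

predicate = 1111111000000000

VLMAX = (128 × 2) / 16 = 16 lanes
vl ← min(7, 16) = 7
bits (lane 0 leftmost): 1111111000000000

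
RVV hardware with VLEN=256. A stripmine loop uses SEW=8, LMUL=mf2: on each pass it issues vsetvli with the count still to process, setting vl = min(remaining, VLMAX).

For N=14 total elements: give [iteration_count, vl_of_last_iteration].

[iterations, last_vl] = [1, 14]

VLMAX = (256 × 1/2) / 8 = 16 lanes
N=14: ⌈14/16⌉ = 1 iters; last vl = 14 − 0×16 = 14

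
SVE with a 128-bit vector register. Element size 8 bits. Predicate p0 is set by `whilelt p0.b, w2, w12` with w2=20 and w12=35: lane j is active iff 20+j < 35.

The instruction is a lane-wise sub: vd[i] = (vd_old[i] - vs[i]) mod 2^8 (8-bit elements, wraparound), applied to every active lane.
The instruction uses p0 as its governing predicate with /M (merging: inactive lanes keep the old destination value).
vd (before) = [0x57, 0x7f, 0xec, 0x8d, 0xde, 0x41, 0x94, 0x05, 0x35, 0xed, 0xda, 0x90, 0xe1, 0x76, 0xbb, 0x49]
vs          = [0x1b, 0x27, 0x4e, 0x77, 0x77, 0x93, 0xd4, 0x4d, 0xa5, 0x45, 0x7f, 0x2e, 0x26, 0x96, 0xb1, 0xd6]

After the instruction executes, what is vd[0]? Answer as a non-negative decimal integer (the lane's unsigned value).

vd[0] = 60

register lanes = 128/8 = 16
p0[j] = (20+j < 35); true for j=0..14 → 15 lanes set
vd[0] sub(0x57,0x1b) -> 0x3c
vd[1] sub(0x7f,0x27) -> 0x58
vd[2] sub(0xec,0x4e) -> 0x9e
vd[3] sub(0x8d,0x77) -> 0x16
vd[4] sub(0xde,0x77) -> 0x67
vd[5] sub(0x41,0x93) -> 0xae
vd[6] sub(0x94,0xd4) -> 0xc0
vd[7] sub(0x05,0x4d) -> 0xb8
vd[8] sub(0x35,0xa5) -> 0x90
vd[9] sub(0xed,0x45) -> 0xa8
vd[10] sub(0xda,0x7f) -> 0x5b
vd[11] sub(0x90,0x2e) -> 0x62
vd[12] sub(0xe1,0x26) -> 0xbb
vd[13] sub(0x76,0x96) -> 0xe0
vd[14] sub(0xbb,0xb1) -> 0x0a
vd[15] tail/keep -> 0x49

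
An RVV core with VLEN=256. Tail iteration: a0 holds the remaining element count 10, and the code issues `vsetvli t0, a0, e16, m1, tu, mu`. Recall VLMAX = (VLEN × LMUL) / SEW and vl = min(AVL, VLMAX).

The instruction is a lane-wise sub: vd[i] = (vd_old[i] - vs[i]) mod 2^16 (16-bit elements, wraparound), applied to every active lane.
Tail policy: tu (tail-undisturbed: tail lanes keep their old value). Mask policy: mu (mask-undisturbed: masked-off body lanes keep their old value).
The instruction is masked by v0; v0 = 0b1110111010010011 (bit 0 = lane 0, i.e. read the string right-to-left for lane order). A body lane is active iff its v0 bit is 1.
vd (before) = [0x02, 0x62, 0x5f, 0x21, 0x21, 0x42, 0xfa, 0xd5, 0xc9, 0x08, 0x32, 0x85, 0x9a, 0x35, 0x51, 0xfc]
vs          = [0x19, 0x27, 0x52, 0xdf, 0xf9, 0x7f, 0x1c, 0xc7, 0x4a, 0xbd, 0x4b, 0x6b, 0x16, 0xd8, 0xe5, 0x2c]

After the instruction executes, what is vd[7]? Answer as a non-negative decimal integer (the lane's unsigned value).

vd[7] = 14

VLMAX = (256 × 1) / 16 = 16 lanes
vl ← min(10, 16) = 10
[0] sub(0x02,0x19) = 0xffe9
[1] sub(0x62,0x27) = 0x3b
[2] mask-off/keep = 0x5f
[3] mask-off/keep = 0x21
[4] sub(0x21,0xf9) = 0xff28
[5] mask-off/keep = 0x42
[6] mask-off/keep = 0xfa
[7] sub(0xd5,0xc7) = 0x0e
[8] mask-off/keep = 0xc9
[9] sub(0x08,0xbd) = 0xff4b
[10] tail/keep = 0x32
[11] tail/keep = 0x85
[12] tail/keep = 0x9a
[13] tail/keep = 0x35
[14] tail/keep = 0x51
[15] tail/keep = 0xfc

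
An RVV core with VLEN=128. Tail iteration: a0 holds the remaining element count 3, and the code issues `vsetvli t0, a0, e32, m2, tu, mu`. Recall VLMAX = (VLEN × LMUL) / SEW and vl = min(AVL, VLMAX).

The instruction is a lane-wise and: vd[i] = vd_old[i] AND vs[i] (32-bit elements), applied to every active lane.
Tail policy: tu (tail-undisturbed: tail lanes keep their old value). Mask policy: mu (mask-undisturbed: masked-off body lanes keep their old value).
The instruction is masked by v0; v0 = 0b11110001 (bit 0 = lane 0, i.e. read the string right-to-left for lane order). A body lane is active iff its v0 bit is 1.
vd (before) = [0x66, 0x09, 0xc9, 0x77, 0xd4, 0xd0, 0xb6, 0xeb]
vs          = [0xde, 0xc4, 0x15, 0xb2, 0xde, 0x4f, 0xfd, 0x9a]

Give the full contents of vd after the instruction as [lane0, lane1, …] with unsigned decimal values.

vd = [70, 9, 201, 119, 212, 208, 182, 235]

VLMAX = VLEN×LMUL/SEW = 128×2/32 = 8
vl ← min(3, 8) = 3
vd[0] and(0x66,0xde) -> 0x46
vd[1] mask-off/keep -> 0x09
vd[2] mask-off/keep -> 0xc9
vd[3] tail/keep -> 0x77
vd[4] tail/keep -> 0xd4
vd[5] tail/keep -> 0xd0
vd[6] tail/keep -> 0xb6
vd[7] tail/keep -> 0xeb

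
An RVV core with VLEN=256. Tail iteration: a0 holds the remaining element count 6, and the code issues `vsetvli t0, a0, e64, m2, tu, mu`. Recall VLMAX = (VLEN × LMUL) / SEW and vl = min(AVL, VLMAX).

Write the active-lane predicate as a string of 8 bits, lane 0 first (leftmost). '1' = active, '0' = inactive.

predicate = 11111100

VLMAX = (256 × 2) / 64 = 8 lanes
vl = min(AVL, VLMAX) = min(6, 8) = 6
bits (lane 0 leftmost): 11111100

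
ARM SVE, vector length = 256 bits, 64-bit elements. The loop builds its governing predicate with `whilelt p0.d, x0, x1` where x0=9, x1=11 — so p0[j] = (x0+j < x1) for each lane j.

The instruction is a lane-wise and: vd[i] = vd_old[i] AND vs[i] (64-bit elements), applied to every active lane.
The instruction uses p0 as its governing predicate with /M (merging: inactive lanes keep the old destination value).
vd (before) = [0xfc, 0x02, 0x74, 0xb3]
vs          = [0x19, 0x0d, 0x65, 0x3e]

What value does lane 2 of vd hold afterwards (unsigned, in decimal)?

vd[2] = 116

256-bit reg / 64-bit elem → 4 lanes
whilelt: lane j active iff 9+j < 11 → j < 2 → 2 active
lane  0: and(0xfc,0x19) ⇒ 0x18
lane  1: and(0x02,0x0d) ⇒ 0x00
lane  2: tail/keep ⇒ 0x74
lane  3: tail/keep ⇒ 0xb3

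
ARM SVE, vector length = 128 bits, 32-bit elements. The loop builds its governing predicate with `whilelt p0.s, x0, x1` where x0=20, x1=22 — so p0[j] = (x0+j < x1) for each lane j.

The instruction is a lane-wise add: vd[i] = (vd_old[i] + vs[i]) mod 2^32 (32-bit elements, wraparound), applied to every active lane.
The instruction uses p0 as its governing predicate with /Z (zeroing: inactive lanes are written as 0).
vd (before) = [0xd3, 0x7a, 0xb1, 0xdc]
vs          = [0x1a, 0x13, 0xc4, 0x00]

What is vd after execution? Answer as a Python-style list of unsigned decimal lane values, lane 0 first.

vd = [237, 141, 0, 0]

lane count: 128 div 32 = 4
whilelt: lane j active iff 20+j < 22 → j < 2 → 2 active
vd[0] add(0xd3,0x1a) -> 0xed
vd[1] add(0x7a,0x13) -> 0x8d
vd[2] tail/zero -> 0x00
vd[3] tail/zero -> 0x00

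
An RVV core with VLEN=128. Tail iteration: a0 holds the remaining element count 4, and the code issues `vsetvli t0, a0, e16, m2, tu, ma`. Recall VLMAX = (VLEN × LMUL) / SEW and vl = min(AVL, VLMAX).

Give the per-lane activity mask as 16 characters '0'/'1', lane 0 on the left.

predicate = 1111000000000000

VLMAX = (128 × 2) / 16 = 16 lanes
AVL=4 ≤ VLMAX=16, so vl = 4
bits (lane 0 leftmost): 1111000000000000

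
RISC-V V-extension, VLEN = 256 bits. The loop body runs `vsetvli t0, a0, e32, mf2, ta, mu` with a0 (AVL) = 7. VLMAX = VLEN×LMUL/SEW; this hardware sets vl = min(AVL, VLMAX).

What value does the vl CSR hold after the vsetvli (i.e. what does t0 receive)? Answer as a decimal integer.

lanes per group: 256·1/2/32 = 4
vl = min(AVL, VLMAX) = min(7, 4) = 4

vl = 4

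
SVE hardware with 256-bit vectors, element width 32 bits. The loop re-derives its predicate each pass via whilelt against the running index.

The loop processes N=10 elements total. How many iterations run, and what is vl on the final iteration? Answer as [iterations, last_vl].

lane count: 256 div 32 = 8
N=10: ⌈10/8⌉ = 2 iters; last vl = 10 − 1×8 = 2

[iterations, last_vl] = [2, 2]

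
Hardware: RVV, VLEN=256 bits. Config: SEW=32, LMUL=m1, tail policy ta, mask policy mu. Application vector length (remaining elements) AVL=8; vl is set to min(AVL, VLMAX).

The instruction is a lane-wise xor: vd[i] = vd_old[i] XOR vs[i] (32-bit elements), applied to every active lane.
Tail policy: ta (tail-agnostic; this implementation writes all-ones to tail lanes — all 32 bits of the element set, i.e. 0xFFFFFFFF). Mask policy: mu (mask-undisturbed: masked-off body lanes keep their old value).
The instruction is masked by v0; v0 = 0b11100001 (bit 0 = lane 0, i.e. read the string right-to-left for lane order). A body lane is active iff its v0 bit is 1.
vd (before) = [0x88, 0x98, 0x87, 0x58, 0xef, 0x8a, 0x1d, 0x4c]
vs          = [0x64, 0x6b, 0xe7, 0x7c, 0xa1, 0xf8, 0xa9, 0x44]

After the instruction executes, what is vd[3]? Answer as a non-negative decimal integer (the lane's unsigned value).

VLMAX = VLEN×LMUL/SEW = 256×1/32 = 8
AVL=8 ≤ VLMAX=8, so vl = 8
lane  0: xor(0x88,0x64) ⇒ 0xec
lane  1: mask-off/keep ⇒ 0x98
lane  2: mask-off/keep ⇒ 0x87
lane  3: mask-off/keep ⇒ 0x58
lane  4: mask-off/keep ⇒ 0xef
lane  5: xor(0x8a,0xf8) ⇒ 0x72
lane  6: xor(0x1d,0xa9) ⇒ 0xb4
lane  7: xor(0x4c,0x44) ⇒ 0x08

vd[3] = 88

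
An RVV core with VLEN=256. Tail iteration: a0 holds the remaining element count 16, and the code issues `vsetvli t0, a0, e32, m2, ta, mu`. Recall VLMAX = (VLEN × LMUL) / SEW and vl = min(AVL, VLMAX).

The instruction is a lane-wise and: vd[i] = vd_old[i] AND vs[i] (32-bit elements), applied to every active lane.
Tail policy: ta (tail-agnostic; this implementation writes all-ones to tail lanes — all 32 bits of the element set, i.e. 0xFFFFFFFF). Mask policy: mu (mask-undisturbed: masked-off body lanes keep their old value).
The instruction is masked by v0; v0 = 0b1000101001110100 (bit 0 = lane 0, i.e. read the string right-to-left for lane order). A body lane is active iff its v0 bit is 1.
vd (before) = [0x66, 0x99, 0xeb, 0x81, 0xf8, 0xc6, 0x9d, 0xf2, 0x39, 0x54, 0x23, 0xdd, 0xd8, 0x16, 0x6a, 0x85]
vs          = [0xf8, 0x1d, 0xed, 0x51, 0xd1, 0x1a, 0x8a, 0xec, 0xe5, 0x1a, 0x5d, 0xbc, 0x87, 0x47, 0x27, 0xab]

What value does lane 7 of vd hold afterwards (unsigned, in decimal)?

VLMAX = VLEN×LMUL/SEW = 256×2/32 = 16
vl = min(AVL, VLMAX) = min(16, 16) = 16
[0] mask-off/keep = 0x66
[1] mask-off/keep = 0x99
[2] and(0xeb,0xed) = 0xe9
[3] mask-off/keep = 0x81
[4] and(0xf8,0xd1) = 0xd0
[5] and(0xc6,0x1a) = 0x02
[6] and(0x9d,0x8a) = 0x88
[7] mask-off/keep = 0xf2
[8] mask-off/keep = 0x39
[9] and(0x54,0x1a) = 0x10
[10] mask-off/keep = 0x23
[11] and(0xdd,0xbc) = 0x9c
[12] mask-off/keep = 0xd8
[13] mask-off/keep = 0x16
[14] mask-off/keep = 0x6a
[15] and(0x85,0xab) = 0x81

vd[7] = 242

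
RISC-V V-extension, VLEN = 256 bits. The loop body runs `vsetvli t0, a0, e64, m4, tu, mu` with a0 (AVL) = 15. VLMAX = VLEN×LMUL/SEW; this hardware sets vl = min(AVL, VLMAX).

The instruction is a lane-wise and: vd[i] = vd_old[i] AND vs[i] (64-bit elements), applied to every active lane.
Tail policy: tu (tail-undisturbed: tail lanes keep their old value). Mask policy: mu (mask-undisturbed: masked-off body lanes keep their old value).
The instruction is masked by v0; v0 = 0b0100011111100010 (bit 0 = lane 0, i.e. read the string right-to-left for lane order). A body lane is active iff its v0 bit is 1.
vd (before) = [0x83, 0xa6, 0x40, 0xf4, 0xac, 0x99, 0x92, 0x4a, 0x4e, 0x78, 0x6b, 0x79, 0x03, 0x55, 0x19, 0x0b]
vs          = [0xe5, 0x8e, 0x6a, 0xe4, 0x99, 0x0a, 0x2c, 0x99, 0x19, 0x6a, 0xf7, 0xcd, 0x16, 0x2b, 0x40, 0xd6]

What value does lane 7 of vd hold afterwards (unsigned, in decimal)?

vd[7] = 8

VLMAX = VLEN×LMUL/SEW = 256×4/64 = 16
AVL=15 ≤ VLMAX=16, so vl = 15
  i=0: mask-off/keep → 131
  i=1: and(0xa6,0x8e) → 134
  i=2: mask-off/keep → 64
  i=3: mask-off/keep → 244
  i=4: mask-off/keep → 172
  i=5: and(0x99,0x0a) → 8
  i=6: and(0x92,0x2c) → 0
  i=7: and(0x4a,0x99) → 8
  i=8: and(0x4e,0x19) → 8
  i=9: and(0x78,0x6a) → 104
  i=10: and(0x6b,0xf7) → 99
  i=11: mask-off/keep → 121
  i=12: mask-off/keep → 3
  i=13: mask-off/keep → 85
  i=14: and(0x19,0x40) → 0
  i=15: tail/keep → 11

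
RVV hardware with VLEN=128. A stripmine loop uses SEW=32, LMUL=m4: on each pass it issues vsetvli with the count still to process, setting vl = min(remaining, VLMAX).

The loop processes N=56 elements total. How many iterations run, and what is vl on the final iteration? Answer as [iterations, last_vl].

lanes per group: 128·4/32 = 16
56 elements at 16/iter → 4 passes, remainder 8 on the last

[iterations, last_vl] = [4, 8]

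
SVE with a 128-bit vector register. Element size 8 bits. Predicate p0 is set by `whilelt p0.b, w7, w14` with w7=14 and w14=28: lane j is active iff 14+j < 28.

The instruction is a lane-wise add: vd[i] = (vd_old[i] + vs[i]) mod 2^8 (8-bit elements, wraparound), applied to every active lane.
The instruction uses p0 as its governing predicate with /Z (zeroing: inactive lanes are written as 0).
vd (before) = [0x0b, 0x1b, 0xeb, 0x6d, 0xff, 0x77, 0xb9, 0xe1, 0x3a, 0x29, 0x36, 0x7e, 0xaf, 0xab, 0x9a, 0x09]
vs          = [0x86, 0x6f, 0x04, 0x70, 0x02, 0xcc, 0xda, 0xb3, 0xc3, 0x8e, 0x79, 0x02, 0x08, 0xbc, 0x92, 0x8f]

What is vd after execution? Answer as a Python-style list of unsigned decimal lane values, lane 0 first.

lane count: 128 div 8 = 16
p0[j] = (14+j < 28); true for j=0..13 → 14 lanes set
vd[0] add(0x0b,0x86) -> 0x91
vd[1] add(0x1b,0x6f) -> 0x8a
vd[2] add(0xeb,0x04) -> 0xef
vd[3] add(0x6d,0x70) -> 0xdd
vd[4] add(0xff,0x02) -> 0x01
vd[5] add(0x77,0xcc) -> 0x43
vd[6] add(0xb9,0xda) -> 0x93
vd[7] add(0xe1,0xb3) -> 0x94
vd[8] add(0x3a,0xc3) -> 0xfd
vd[9] add(0x29,0x8e) -> 0xb7
vd[10] add(0x36,0x79) -> 0xaf
vd[11] add(0x7e,0x02) -> 0x80
vd[12] add(0xaf,0x08) -> 0xb7
vd[13] add(0xab,0xbc) -> 0x67
vd[14] tail/zero -> 0x00
vd[15] tail/zero -> 0x00

vd = [145, 138, 239, 221, 1, 67, 147, 148, 253, 183, 175, 128, 183, 103, 0, 0]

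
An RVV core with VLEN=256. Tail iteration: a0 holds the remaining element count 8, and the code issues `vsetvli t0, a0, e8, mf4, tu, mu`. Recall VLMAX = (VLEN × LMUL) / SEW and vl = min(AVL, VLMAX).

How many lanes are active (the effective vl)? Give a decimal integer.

vl = 8

VLMAX = VLEN×LMUL/SEW = 256×1/4/8 = 8
vl = min(AVL, VLMAX) = min(8, 8) = 8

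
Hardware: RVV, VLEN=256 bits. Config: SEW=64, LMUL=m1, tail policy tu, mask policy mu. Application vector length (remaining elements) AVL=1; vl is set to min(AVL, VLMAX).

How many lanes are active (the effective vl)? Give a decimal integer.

lanes per group: 256·1/64 = 4
vl ← min(1, 4) = 1

vl = 1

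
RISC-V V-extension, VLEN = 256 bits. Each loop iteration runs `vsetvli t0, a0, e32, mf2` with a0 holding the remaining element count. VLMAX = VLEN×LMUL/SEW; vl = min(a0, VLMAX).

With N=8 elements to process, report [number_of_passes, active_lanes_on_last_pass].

lanes per group: 256·1/2/32 = 4
N=8: ⌈8/4⌉ = 2 iters; last vl = 8 − 1×4 = 4

[iterations, last_vl] = [2, 4]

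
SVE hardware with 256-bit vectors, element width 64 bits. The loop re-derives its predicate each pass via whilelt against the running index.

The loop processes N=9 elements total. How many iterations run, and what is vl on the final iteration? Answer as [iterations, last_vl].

256-bit reg / 64-bit elem → 4 lanes
9 elements at 4/iter → 3 passes, remainder 1 on the last

[iterations, last_vl] = [3, 1]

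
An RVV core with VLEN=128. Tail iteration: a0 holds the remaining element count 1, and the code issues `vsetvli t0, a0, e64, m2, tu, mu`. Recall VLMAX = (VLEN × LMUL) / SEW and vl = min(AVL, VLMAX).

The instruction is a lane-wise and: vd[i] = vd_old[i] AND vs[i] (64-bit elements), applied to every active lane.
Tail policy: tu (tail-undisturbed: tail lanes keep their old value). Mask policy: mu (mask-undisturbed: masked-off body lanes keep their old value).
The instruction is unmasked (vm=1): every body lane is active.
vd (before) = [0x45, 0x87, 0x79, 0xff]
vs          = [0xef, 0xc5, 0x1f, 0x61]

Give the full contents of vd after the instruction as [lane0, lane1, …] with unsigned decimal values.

vd = [69, 135, 121, 255]

lanes per group: 128·2/64 = 4
AVL=1 ≤ VLMAX=4, so vl = 1
lane  0: and(0x45,0xef) ⇒ 0x45
lane  1: tail/keep ⇒ 0x87
lane  2: tail/keep ⇒ 0x79
lane  3: tail/keep ⇒ 0xff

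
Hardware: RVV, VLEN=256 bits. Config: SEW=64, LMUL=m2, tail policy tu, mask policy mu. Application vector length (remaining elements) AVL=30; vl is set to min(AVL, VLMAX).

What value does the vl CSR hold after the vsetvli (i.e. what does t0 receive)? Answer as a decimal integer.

vl = 8

lanes per group: 256·2/64 = 8
AVL=30 > VLMAX=8, so vl = 8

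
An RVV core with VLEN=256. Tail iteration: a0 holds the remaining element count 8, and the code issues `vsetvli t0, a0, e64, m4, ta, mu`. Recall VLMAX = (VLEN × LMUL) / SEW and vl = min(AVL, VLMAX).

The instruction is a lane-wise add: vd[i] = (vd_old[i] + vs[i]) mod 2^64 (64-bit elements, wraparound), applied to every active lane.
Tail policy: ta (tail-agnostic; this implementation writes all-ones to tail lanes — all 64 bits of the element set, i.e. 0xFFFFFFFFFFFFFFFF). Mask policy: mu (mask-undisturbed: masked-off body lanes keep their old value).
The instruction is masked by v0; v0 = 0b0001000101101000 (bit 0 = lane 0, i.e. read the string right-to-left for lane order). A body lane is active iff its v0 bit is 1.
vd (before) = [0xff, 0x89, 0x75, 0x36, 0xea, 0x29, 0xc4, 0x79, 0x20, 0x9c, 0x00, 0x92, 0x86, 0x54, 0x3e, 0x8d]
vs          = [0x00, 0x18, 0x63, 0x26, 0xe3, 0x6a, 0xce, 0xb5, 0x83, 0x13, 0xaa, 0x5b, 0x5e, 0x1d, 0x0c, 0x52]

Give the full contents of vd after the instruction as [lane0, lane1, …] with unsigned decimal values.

VLMAX = VLEN×LMUL/SEW = 256×4/64 = 16
vl ← min(8, 16) = 8
lane  0: mask-off/keep ⇒ 0xff
lane  1: mask-off/keep ⇒ 0x89
lane  2: mask-off/keep ⇒ 0x75
lane  3: add(0x36,0x26) ⇒ 0x5c
lane  4: mask-off/keep ⇒ 0xea
lane  5: add(0x29,0x6a) ⇒ 0x93
lane  6: add(0xc4,0xce) ⇒ 0x192
lane  7: mask-off/keep ⇒ 0x79
lane  8: tail/ones ⇒ 0xffffffffffffffff
lane  9: tail/ones ⇒ 0xffffffffffffffff
lane 10: tail/ones ⇒ 0xffffffffffffffff
lane 11: tail/ones ⇒ 0xffffffffffffffff
lane 12: tail/ones ⇒ 0xffffffffffffffff
lane 13: tail/ones ⇒ 0xffffffffffffffff
lane 14: tail/ones ⇒ 0xffffffffffffffff
lane 15: tail/ones ⇒ 0xffffffffffffffff

vd = [255, 137, 117, 92, 234, 147, 402, 121, 18446744073709551615, 18446744073709551615, 18446744073709551615, 18446744073709551615, 18446744073709551615, 18446744073709551615, 18446744073709551615, 18446744073709551615]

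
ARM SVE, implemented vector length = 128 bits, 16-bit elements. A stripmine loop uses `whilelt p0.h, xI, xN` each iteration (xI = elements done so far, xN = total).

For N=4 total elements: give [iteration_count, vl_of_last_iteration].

[iterations, last_vl] = [1, 4]

128-bit reg / 16-bit elem → 8 lanes
4 elements at 8/iter → 1 passes, remainder 4 on the last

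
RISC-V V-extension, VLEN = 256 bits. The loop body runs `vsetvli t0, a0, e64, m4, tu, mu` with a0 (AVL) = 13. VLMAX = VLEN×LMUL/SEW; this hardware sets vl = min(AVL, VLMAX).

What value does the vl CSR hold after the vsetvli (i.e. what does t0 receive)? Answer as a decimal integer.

vl = 13

lanes per group: 256·4/64 = 16
AVL=13 ≤ VLMAX=16, so vl = 13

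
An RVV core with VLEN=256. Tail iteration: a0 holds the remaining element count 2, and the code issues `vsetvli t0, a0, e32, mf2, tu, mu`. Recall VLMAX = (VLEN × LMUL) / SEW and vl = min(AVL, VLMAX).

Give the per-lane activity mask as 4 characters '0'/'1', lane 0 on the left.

VLMAX = (256 × 1/2) / 32 = 4 lanes
vl ← min(2, 4) = 2
bits (lane 0 leftmost): 1100

predicate = 1100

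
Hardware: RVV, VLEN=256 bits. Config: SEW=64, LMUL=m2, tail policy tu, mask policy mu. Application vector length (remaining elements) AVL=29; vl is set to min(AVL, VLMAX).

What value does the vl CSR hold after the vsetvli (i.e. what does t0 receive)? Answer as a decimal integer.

lanes per group: 256·2/64 = 8
AVL=29 > VLMAX=8, so vl = 8

vl = 8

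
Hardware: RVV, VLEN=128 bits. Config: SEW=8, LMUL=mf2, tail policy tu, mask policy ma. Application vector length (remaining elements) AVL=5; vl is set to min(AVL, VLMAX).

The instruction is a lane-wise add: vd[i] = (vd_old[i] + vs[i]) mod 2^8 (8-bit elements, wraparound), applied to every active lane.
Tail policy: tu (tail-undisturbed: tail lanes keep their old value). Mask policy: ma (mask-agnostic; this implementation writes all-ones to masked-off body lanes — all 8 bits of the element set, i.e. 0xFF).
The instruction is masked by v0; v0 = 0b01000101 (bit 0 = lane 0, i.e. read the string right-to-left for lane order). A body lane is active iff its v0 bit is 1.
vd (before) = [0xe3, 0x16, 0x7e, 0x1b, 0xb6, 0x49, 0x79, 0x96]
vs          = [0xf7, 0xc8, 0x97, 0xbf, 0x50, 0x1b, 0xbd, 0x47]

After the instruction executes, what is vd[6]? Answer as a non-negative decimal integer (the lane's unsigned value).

vd[6] = 121

VLMAX = (128 × 1/2) / 8 = 8 lanes
vl ← min(5, 8) = 5
lane  0: add(0xe3,0xf7) ⇒ 0xda
lane  1: mask-off/ones ⇒ 0xff
lane  2: add(0x7e,0x97) ⇒ 0x15
lane  3: mask-off/ones ⇒ 0xff
lane  4: mask-off/ones ⇒ 0xff
lane  5: tail/keep ⇒ 0x49
lane  6: tail/keep ⇒ 0x79
lane  7: tail/keep ⇒ 0x96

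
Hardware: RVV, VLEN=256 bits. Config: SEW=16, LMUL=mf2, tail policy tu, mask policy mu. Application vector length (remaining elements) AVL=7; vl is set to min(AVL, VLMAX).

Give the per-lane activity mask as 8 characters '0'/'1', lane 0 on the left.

predicate = 11111110

VLMAX = (256 × 1/2) / 16 = 8 lanes
vl = min(AVL, VLMAX) = min(7, 8) = 7
bits (lane 0 leftmost): 11111110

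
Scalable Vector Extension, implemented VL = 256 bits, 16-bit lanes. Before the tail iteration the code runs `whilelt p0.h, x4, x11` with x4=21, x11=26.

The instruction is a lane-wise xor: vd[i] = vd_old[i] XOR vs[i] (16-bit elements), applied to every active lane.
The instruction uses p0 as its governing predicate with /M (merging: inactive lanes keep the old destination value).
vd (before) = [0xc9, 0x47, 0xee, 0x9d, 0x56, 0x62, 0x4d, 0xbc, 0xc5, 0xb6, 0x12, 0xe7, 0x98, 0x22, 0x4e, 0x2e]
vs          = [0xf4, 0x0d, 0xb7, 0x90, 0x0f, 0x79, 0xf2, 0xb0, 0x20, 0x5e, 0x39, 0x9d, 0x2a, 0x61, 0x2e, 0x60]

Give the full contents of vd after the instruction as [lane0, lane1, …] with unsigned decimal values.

lane count: 256 div 16 = 16
whilelt: lane j active iff 21+j < 26 → j < 5 → 5 active
vd[0] xor(0xc9,0xf4) -> 0x3d
vd[1] xor(0x47,0x0d) -> 0x4a
vd[2] xor(0xee,0xb7) -> 0x59
vd[3] xor(0x9d,0x90) -> 0x0d
vd[4] xor(0x56,0x0f) -> 0x59
vd[5] tail/keep -> 0x62
vd[6] tail/keep -> 0x4d
vd[7] tail/keep -> 0xbc
vd[8] tail/keep -> 0xc5
vd[9] tail/keep -> 0xb6
vd[10] tail/keep -> 0x12
vd[11] tail/keep -> 0xe7
vd[12] tail/keep -> 0x98
vd[13] tail/keep -> 0x22
vd[14] tail/keep -> 0x4e
vd[15] tail/keep -> 0x2e

vd = [61, 74, 89, 13, 89, 98, 77, 188, 197, 182, 18, 231, 152, 34, 78, 46]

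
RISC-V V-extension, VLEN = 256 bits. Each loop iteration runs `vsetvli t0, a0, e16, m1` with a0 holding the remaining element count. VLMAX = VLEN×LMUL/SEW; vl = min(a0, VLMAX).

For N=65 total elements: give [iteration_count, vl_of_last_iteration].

[iterations, last_vl] = [5, 1]

VLMAX = (256 × 1) / 16 = 16 lanes
65 elements at 16/iter → 5 passes, remainder 1 on the last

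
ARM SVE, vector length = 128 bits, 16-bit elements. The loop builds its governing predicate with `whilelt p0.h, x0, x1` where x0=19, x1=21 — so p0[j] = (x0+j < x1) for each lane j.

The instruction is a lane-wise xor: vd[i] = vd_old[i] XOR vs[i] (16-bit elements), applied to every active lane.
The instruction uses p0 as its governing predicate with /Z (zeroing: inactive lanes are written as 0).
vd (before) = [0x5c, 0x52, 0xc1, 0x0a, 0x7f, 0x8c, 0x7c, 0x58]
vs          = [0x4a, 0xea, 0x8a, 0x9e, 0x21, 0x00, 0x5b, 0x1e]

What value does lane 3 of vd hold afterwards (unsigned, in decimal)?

lane count: 128 div 16 = 8
p0[j] = (19+j < 21); true for j=0..1 → 2 lanes set
lane  0: xor(0x5c,0x4a) ⇒ 0x16
lane  1: xor(0x52,0xea) ⇒ 0xb8
lane  2: tail/zero ⇒ 0x00
lane  3: tail/zero ⇒ 0x00
lane  4: tail/zero ⇒ 0x00
lane  5: tail/zero ⇒ 0x00
lane  6: tail/zero ⇒ 0x00
lane  7: tail/zero ⇒ 0x00

vd[3] = 0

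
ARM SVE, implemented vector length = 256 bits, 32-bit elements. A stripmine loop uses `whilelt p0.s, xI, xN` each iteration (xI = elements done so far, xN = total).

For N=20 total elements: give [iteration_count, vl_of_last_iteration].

register lanes = 256/32 = 8
N=20: ⌈20/8⌉ = 3 iters; last vl = 20 − 2×8 = 4

[iterations, last_vl] = [3, 4]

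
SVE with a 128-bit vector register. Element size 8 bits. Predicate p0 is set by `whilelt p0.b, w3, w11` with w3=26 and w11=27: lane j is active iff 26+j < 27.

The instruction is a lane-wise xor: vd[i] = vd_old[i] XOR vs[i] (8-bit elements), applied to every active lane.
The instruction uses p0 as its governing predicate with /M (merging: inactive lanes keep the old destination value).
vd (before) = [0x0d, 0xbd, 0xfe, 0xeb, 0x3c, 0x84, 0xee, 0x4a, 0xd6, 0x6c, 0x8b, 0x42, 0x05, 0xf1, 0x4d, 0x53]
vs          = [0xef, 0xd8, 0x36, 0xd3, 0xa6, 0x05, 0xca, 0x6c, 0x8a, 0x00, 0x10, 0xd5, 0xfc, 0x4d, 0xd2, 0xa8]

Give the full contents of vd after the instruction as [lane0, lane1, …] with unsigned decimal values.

lane count: 128 div 8 = 16
p0[j] = (26+j < 27); true for j=0..0 → 1 lanes set
  i=0: xor(0x0d,0xef) → 226
  i=1: tail/keep → 189
  i=2: tail/keep → 254
  i=3: tail/keep → 235
  i=4: tail/keep → 60
  i=5: tail/keep → 132
  i=6: tail/keep → 238
  i=7: tail/keep → 74
  i=8: tail/keep → 214
  i=9: tail/keep → 108
  i=10: tail/keep → 139
  i=11: tail/keep → 66
  i=12: tail/keep → 5
  i=13: tail/keep → 241
  i=14: tail/keep → 77
  i=15: tail/keep → 83

vd = [226, 189, 254, 235, 60, 132, 238, 74, 214, 108, 139, 66, 5, 241, 77, 83]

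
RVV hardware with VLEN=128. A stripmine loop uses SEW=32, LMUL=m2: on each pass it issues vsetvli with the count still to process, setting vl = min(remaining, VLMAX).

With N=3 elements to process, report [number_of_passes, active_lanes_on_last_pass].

lanes per group: 128·2/32 = 8
3 elements at 8/iter → 1 passes, remainder 3 on the last

[iterations, last_vl] = [1, 3]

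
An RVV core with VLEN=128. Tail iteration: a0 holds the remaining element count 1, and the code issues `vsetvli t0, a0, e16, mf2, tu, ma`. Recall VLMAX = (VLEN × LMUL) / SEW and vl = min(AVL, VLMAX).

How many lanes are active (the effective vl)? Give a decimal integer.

vl = 1

VLMAX = VLEN×LMUL/SEW = 128×1/2/16 = 4
vl = min(AVL, VLMAX) = min(1, 4) = 1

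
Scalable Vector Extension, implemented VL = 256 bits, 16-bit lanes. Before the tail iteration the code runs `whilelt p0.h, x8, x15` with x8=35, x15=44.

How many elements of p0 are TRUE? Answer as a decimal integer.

vl = 9

register lanes = 256/16 = 16
whilelt: lane j active iff 35+j < 44 → j < 9 → 9 active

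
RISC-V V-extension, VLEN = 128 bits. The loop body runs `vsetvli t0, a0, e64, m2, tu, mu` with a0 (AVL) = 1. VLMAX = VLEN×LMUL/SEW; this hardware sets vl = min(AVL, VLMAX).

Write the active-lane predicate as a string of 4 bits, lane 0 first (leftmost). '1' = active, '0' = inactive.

VLMAX = (128 × 2) / 64 = 4 lanes
vl = min(AVL, VLMAX) = min(1, 4) = 1
bits (lane 0 leftmost): 1000

predicate = 1000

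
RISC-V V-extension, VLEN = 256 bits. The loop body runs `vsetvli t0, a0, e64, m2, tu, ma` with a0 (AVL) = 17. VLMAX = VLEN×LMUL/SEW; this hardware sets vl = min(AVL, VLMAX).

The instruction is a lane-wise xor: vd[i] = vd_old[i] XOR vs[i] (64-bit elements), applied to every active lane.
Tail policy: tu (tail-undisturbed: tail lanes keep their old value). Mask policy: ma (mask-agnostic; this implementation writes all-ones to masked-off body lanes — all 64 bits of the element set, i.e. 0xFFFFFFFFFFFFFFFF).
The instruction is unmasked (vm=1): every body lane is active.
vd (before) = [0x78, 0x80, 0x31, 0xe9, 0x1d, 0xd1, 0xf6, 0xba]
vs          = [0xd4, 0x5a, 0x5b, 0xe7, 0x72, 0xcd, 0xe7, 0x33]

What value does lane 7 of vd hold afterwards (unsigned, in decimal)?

VLMAX = VLEN×LMUL/SEW = 256×2/64 = 8
AVL=17 > VLMAX=8, so vl = 8
  i=0: xor(0x78,0xd4) → 172
  i=1: xor(0x80,0x5a) → 218
  i=2: xor(0x31,0x5b) → 106
  i=3: xor(0xe9,0xe7) → 14
  i=4: xor(0x1d,0x72) → 111
  i=5: xor(0xd1,0xcd) → 28
  i=6: xor(0xf6,0xe7) → 17
  i=7: xor(0xba,0x33) → 137

vd[7] = 137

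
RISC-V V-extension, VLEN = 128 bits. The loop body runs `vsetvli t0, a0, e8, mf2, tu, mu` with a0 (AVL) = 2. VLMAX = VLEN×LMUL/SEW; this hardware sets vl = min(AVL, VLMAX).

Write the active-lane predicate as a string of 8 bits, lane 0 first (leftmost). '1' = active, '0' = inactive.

lanes per group: 128·1/2/8 = 8
vl = min(AVL, VLMAX) = min(2, 8) = 2
bits (lane 0 leftmost): 11000000

predicate = 11000000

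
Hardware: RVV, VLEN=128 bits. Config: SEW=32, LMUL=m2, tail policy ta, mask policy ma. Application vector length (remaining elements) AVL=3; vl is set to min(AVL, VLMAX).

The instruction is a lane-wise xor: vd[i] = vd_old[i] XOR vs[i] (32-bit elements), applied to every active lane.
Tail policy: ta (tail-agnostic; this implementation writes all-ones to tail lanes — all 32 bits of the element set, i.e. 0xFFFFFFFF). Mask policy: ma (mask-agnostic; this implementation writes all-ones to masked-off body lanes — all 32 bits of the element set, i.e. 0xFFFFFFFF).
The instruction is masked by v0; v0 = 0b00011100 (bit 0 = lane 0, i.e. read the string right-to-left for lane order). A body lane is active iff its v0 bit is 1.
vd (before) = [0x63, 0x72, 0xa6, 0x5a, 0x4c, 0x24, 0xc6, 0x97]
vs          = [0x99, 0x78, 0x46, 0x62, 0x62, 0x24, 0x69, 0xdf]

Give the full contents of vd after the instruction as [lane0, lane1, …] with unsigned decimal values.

vd = [4294967295, 4294967295, 224, 4294967295, 4294967295, 4294967295, 4294967295, 4294967295]

VLMAX = VLEN×LMUL/SEW = 128×2/32 = 8
vl ← min(3, 8) = 3
lane  0: mask-off/ones ⇒ 0xffffffff
lane  1: mask-off/ones ⇒ 0xffffffff
lane  2: xor(0xa6,0x46) ⇒ 0xe0
lane  3: tail/ones ⇒ 0xffffffff
lane  4: tail/ones ⇒ 0xffffffff
lane  5: tail/ones ⇒ 0xffffffff
lane  6: tail/ones ⇒ 0xffffffff
lane  7: tail/ones ⇒ 0xffffffff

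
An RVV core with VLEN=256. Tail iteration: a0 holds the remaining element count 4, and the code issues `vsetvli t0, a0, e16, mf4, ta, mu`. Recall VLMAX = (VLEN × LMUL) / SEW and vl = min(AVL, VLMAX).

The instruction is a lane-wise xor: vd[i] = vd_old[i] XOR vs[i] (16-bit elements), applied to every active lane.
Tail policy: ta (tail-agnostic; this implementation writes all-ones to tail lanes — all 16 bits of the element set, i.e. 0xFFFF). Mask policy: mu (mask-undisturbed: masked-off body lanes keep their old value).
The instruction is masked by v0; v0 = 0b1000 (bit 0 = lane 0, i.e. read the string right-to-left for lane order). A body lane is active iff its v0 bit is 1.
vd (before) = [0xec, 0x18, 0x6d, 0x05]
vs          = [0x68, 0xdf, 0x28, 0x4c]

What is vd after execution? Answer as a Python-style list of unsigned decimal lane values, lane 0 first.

VLMAX = (256 × 1/4) / 16 = 4 lanes
vl = min(AVL, VLMAX) = min(4, 4) = 4
  i=0: mask-off/keep → 236
  i=1: mask-off/keep → 24
  i=2: mask-off/keep → 109
  i=3: xor(0x05,0x4c) → 73

vd = [236, 24, 109, 73]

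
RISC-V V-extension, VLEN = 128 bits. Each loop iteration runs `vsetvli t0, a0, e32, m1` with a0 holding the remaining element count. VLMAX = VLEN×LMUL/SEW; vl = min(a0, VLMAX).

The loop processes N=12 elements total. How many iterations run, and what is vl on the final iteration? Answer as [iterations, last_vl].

lanes per group: 128·1/32 = 4
N=12: ⌈12/4⌉ = 3 iters; last vl = 12 − 2×4 = 4

[iterations, last_vl] = [3, 4]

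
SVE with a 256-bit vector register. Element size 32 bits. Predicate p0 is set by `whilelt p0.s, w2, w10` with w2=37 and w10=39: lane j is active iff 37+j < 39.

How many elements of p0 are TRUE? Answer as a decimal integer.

vl = 2

lane count: 256 div 32 = 8
active while 37+j < 39, i.e. j ∈ [0,2) capped at 8 ⇒ 2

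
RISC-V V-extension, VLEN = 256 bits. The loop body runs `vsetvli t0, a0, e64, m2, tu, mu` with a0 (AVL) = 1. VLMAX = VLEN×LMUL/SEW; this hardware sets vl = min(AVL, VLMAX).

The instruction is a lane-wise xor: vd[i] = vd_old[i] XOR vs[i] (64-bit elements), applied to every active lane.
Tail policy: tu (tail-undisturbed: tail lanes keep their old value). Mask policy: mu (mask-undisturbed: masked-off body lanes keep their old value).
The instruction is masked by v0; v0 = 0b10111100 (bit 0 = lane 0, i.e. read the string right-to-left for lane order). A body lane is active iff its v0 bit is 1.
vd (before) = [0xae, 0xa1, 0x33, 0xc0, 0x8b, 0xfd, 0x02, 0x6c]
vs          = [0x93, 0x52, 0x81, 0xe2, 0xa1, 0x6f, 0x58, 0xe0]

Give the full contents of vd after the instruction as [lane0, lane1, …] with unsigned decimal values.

vd = [174, 161, 51, 192, 139, 253, 2, 108]

lanes per group: 256·2/64 = 8
vl ← min(1, 8) = 1
vd[0] mask-off/keep -> 0xae
vd[1] tail/keep -> 0xa1
vd[2] tail/keep -> 0x33
vd[3] tail/keep -> 0xc0
vd[4] tail/keep -> 0x8b
vd[5] tail/keep -> 0xfd
vd[6] tail/keep -> 0x02
vd[7] tail/keep -> 0x6c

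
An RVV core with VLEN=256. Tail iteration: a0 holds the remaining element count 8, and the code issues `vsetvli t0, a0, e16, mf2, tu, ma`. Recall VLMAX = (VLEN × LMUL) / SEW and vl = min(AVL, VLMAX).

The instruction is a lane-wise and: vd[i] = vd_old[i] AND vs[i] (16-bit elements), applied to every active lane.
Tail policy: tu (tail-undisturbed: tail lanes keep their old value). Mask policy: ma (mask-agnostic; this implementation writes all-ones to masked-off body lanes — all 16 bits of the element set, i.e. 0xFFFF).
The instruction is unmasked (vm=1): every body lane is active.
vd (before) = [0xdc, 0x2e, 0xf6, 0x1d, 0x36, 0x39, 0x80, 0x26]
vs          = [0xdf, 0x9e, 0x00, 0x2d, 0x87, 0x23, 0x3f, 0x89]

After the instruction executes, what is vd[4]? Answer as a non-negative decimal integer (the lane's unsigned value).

VLMAX = VLEN×LMUL/SEW = 256×1/2/16 = 8
vl = min(AVL, VLMAX) = min(8, 8) = 8
vd[0] and(0xdc,0xdf) -> 0xdc
vd[1] and(0x2e,0x9e) -> 0x0e
vd[2] and(0xf6,0x00) -> 0x00
vd[3] and(0x1d,0x2d) -> 0x0d
vd[4] and(0x36,0x87) -> 0x06
vd[5] and(0x39,0x23) -> 0x21
vd[6] and(0x80,0x3f) -> 0x00
vd[7] and(0x26,0x89) -> 0x00

vd[4] = 6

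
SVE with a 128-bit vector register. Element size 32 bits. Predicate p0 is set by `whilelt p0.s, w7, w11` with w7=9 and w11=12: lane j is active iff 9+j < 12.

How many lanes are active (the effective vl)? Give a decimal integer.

vl = 3

register lanes = 128/32 = 4
whilelt: lane j active iff 9+j < 12 → j < 3 → 3 active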